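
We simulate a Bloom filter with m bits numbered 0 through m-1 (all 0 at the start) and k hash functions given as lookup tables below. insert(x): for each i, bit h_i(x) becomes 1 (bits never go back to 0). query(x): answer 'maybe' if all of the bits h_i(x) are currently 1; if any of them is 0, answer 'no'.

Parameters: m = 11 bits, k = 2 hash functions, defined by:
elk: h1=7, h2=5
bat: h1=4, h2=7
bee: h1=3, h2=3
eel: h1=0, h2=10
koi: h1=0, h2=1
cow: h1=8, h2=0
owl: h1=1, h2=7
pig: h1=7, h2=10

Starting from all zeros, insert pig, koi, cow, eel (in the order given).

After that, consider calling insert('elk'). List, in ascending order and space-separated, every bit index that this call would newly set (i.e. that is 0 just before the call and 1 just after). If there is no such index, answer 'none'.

Start: bits=00000000000
After insert 'pig': sets bits 7 10 -> bits=00000001001
After insert 'koi': sets bits 0 1 -> bits=11000001001
After insert 'cow': sets bits 0 8 -> bits=11000001101
After insert 'eel': sets bits 0 10 -> bits=11000001101
insert 'elk' would touch bits 5 7; currently bit5=0, bit7=1
Bits that are 0 among those (would change 0->1): 5

Answer: 5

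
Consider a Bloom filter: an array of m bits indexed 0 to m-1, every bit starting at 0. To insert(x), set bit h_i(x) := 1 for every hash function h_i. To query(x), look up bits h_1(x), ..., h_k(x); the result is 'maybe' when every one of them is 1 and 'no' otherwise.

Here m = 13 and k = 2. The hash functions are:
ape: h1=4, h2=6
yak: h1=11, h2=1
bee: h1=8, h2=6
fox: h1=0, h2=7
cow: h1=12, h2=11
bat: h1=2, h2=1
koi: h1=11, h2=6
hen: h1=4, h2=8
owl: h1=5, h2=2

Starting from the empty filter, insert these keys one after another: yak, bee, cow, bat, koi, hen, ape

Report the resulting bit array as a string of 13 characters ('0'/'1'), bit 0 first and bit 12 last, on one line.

Start: bits=0000000000000
After insert 'yak': sets bits 1 11 -> bits=0100000000010
After insert 'bee': sets bits 6 8 -> bits=0100001010010
After insert 'cow': sets bits 11 12 -> bits=0100001010011
After insert 'bat': sets bits 1 2 -> bits=0110001010011
After insert 'koi': sets bits 6 11 -> bits=0110001010011
After insert 'hen': sets bits 4 8 -> bits=0110101010011
After insert 'ape': sets bits 4 6 -> bits=0110101010011

Answer: 0110101010011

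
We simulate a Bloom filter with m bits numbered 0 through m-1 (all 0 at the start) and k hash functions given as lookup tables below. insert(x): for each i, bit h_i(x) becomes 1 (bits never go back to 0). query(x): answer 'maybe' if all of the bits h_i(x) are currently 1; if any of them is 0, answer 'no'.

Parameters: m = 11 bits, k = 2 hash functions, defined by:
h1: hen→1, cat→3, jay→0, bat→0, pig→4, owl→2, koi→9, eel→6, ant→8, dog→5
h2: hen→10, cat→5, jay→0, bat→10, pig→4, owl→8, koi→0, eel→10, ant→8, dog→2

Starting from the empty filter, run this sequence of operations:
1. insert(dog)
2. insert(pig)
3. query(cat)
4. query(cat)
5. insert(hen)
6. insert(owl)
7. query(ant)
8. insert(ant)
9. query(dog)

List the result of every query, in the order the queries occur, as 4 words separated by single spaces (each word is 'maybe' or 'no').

Answer: no no maybe maybe

Derivation:
Start: bits=00000000000
Op 1: insert dog -> sets bits 2 5 -> bits=00100100000
Op 2: insert pig -> sets bits 4 -> bits=00101100000
Op 3: query cat -> checks bit3=0, bit5=1 (has a 0) -> no
Op 4: query cat -> checks bit3=0, bit5=1 (has a 0) -> no
Op 5: insert hen -> sets bits 1 10 -> bits=01101100001
Op 6: insert owl -> sets bits 2 8 -> bits=01101100101
Op 7: query ant -> checks bit8=1 (all 1) -> maybe
Op 8: insert ant -> sets bits 8 -> bits=01101100101
Op 9: query dog -> checks bit2=1, bit5=1 (all 1) -> maybe
Query results in order: no no maybe maybe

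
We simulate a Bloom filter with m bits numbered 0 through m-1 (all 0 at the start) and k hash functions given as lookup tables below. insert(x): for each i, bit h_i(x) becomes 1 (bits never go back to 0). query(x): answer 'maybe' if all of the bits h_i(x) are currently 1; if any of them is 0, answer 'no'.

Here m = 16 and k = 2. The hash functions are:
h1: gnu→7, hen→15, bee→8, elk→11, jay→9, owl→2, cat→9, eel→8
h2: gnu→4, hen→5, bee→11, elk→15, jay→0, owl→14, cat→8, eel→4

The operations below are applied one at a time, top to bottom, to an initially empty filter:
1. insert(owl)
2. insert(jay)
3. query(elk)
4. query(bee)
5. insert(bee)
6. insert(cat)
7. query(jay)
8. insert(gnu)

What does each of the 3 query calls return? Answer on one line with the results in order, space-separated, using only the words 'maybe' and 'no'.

Answer: no no maybe

Derivation:
Start: bits=0000000000000000
Op 1: insert owl -> sets bits 2 14 -> bits=0010000000000010
Op 2: insert jay -> sets bits 0 9 -> bits=1010000001000010
Op 3: query elk -> checks bit11=0, bit15=0 (has a 0) -> no
Op 4: query bee -> checks bit8=0, bit11=0 (has a 0) -> no
Op 5: insert bee -> sets bits 8 11 -> bits=1010000011010010
Op 6: insert cat -> sets bits 8 9 -> bits=1010000011010010
Op 7: query jay -> checks bit0=1, bit9=1 (all 1) -> maybe
Op 8: insert gnu -> sets bits 4 7 -> bits=1010100111010010
Query results in order: no no maybe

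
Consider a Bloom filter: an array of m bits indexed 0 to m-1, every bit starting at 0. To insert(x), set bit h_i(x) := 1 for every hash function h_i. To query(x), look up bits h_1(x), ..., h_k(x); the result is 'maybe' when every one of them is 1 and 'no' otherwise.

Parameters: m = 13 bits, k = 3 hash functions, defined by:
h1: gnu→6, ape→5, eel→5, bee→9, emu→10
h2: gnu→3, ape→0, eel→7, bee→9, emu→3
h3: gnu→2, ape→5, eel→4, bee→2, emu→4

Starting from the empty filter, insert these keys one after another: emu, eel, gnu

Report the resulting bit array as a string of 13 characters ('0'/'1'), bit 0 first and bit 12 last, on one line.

Start: bits=0000000000000
After insert 'emu': sets bits 3 4 10 -> bits=0001100000100
After insert 'eel': sets bits 4 5 7 -> bits=0001110100100
After insert 'gnu': sets bits 2 3 6 -> bits=0011111100100

Answer: 0011111100100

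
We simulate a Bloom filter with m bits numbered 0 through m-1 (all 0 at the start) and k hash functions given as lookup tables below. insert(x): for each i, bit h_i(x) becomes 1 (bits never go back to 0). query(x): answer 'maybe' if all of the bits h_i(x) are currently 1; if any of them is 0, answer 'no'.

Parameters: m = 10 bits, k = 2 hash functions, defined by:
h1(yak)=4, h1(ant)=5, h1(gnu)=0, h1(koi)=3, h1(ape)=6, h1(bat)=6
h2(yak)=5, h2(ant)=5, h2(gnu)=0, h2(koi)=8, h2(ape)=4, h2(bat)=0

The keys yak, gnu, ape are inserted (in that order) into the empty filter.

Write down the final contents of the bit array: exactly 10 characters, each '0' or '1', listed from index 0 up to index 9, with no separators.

Answer: 1000111000

Derivation:
Start: bits=0000000000
After insert 'yak': sets bits 4 5 -> bits=0000110000
After insert 'gnu': sets bits 0 -> bits=1000110000
After insert 'ape': sets bits 4 6 -> bits=1000111000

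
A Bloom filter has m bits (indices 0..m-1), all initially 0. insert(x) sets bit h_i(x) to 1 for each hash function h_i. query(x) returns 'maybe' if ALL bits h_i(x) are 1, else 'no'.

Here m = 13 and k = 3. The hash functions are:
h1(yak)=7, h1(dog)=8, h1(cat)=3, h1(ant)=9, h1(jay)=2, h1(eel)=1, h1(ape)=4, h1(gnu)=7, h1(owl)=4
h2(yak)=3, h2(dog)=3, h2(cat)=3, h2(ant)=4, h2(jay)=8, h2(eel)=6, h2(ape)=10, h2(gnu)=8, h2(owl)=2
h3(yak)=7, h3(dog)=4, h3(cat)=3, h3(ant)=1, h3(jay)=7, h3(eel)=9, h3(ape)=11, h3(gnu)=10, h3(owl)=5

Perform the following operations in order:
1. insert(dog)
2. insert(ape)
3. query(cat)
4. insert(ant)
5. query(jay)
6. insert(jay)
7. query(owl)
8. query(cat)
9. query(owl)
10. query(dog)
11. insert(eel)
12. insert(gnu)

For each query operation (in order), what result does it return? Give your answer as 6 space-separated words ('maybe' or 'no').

Start: bits=0000000000000
Op 1: insert dog -> sets bits 3 4 8 -> bits=0001100010000
Op 2: insert ape -> sets bits 4 10 11 -> bits=0001100010110
Op 3: query cat -> checks bit3=1 (all 1) -> maybe
Op 4: insert ant -> sets bits 1 4 9 -> bits=0101100011110
Op 5: query jay -> checks bit2=0, bit7=0, bit8=1 (has a 0) -> no
Op 6: insert jay -> sets bits 2 7 8 -> bits=0111100111110
Op 7: query owl -> checks bit2=1, bit4=1, bit5=0 (has a 0) -> no
Op 8: query cat -> checks bit3=1 (all 1) -> maybe
Op 9: query owl -> checks bit2=1, bit4=1, bit5=0 (has a 0) -> no
Op 10: query dog -> checks bit3=1, bit4=1, bit8=1 (all 1) -> maybe
Op 11: insert eel -> sets bits 1 6 9 -> bits=0111101111110
Op 12: insert gnu -> sets bits 7 8 10 -> bits=0111101111110
Query results in order: maybe no no maybe no maybe

Answer: maybe no no maybe no maybe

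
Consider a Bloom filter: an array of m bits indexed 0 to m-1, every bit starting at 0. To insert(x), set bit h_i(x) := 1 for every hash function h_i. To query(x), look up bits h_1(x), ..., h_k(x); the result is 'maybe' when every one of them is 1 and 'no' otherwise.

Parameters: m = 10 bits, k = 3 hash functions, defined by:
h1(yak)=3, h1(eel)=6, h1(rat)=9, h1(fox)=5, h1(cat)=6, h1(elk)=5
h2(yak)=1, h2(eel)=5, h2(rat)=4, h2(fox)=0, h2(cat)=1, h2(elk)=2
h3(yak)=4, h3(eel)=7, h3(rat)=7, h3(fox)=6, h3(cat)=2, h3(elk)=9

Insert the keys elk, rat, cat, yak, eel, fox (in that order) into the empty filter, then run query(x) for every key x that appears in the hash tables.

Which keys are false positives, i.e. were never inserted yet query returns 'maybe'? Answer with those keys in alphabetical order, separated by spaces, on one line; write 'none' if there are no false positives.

Start: bits=0000000000
After insert 'elk': sets bits 2 5 9 -> bits=0010010001
After insert 'rat': sets bits 4 7 9 -> bits=0010110101
After insert 'cat': sets bits 1 2 6 -> bits=0110111101
After insert 'yak': sets bits 1 3 4 -> bits=0111111101
After insert 'eel': sets bits 5 6 7 -> bits=0111111101
After insert 'fox': sets bits 0 5 6 -> bits=1111111101
Not inserted: (none) — query each against bits=1111111101:
False positives (alphabetical): none

Answer: none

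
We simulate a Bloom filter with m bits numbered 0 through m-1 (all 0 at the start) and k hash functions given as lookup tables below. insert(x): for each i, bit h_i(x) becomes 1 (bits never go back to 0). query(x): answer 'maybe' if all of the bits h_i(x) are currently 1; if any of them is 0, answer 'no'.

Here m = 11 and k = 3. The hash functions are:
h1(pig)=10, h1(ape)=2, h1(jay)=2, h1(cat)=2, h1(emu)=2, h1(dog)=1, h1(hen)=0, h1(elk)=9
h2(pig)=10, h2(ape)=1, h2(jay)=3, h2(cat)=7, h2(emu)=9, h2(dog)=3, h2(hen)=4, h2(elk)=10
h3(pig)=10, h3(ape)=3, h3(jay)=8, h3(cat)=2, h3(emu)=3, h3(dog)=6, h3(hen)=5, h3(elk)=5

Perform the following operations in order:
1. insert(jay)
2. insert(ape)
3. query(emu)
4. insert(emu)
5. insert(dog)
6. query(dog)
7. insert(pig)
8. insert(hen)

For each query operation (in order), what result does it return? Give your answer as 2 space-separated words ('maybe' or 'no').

Answer: no maybe

Derivation:
Start: bits=00000000000
Op 1: insert jay -> sets bits 2 3 8 -> bits=00110000100
Op 2: insert ape -> sets bits 1 2 3 -> bits=01110000100
Op 3: query emu -> checks bit2=1, bit3=1, bit9=0 (has a 0) -> no
Op 4: insert emu -> sets bits 2 3 9 -> bits=01110000110
Op 5: insert dog -> sets bits 1 3 6 -> bits=01110010110
Op 6: query dog -> checks bit1=1, bit3=1, bit6=1 (all 1) -> maybe
Op 7: insert pig -> sets bits 10 -> bits=01110010111
Op 8: insert hen -> sets bits 0 4 5 -> bits=11111110111
Query results in order: no maybe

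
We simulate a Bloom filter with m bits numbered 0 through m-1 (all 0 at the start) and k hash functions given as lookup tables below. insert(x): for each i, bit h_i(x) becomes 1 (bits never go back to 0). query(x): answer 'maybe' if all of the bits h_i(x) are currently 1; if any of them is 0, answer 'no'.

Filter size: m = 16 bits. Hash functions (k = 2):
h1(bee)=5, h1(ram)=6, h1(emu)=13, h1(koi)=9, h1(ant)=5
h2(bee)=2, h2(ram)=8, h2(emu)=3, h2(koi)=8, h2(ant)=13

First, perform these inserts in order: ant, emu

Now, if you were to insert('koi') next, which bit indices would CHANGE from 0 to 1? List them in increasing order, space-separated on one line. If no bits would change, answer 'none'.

Start: bits=0000000000000000
After insert 'ant': sets bits 5 13 -> bits=0000010000000100
After insert 'emu': sets bits 3 13 -> bits=0001010000000100
insert 'koi' would touch bits 8 9; currently bit8=0, bit9=0
Bits that are 0 among those (would change 0->1): 8 9

Answer: 8 9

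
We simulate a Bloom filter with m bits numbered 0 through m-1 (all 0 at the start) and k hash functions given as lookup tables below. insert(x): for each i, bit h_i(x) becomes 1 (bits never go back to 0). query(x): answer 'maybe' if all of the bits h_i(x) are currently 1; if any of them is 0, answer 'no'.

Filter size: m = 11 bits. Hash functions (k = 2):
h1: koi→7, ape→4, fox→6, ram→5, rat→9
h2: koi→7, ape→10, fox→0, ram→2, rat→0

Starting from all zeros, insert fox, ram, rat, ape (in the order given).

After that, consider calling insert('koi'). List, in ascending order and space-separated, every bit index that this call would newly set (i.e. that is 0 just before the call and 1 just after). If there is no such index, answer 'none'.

Start: bits=00000000000
After insert 'fox': sets bits 0 6 -> bits=10000010000
After insert 'ram': sets bits 2 5 -> bits=10100110000
After insert 'rat': sets bits 0 9 -> bits=10100110010
After insert 'ape': sets bits 4 10 -> bits=10101110011
insert 'koi' would touch bits 7; currently bit7=0
Bits that are 0 among those (would change 0->1): 7

Answer: 7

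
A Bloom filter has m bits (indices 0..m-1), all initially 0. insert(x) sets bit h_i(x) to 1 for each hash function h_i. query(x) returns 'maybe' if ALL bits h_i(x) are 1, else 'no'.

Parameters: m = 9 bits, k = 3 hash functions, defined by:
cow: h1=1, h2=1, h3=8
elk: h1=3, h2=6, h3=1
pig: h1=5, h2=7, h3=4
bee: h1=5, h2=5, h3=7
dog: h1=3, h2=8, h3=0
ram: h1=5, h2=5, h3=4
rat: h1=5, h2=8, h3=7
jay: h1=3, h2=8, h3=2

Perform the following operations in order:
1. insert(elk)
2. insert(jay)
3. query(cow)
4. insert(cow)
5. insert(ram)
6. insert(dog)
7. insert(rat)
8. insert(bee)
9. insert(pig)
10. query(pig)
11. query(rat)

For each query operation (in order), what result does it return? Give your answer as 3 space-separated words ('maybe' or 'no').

Answer: maybe maybe maybe

Derivation:
Start: bits=000000000
Op 1: insert elk -> sets bits 1 3 6 -> bits=010100100
Op 2: insert jay -> sets bits 2 3 8 -> bits=011100101
Op 3: query cow -> checks bit1=1, bit8=1 (all 1) -> maybe
Op 4: insert cow -> sets bits 1 8 -> bits=011100101
Op 5: insert ram -> sets bits 4 5 -> bits=011111101
Op 6: insert dog -> sets bits 0 3 8 -> bits=111111101
Op 7: insert rat -> sets bits 5 7 8 -> bits=111111111
Op 8: insert bee -> sets bits 5 7 -> bits=111111111
Op 9: insert pig -> sets bits 4 5 7 -> bits=111111111
Op 10: query pig -> checks bit4=1, bit5=1, bit7=1 (all 1) -> maybe
Op 11: query rat -> checks bit5=1, bit7=1, bit8=1 (all 1) -> maybe
Query results in order: maybe maybe maybe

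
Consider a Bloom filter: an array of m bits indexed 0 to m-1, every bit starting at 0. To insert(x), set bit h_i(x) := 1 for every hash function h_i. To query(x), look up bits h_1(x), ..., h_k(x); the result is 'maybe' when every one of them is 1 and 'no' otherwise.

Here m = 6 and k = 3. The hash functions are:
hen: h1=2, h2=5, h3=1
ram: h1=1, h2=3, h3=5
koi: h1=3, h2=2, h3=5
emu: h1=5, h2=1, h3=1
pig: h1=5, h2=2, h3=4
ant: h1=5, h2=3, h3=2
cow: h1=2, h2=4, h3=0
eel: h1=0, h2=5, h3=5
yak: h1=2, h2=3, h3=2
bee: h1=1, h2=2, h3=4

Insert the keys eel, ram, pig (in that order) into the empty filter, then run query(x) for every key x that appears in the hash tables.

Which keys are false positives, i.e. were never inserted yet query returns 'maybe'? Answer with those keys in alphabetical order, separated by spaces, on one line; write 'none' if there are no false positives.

Answer: ant bee cow emu hen koi yak

Derivation:
Start: bits=000000
After insert 'eel': sets bits 0 5 -> bits=100001
After insert 'ram': sets bits 1 3 5 -> bits=110101
After insert 'pig': sets bits 2 4 5 -> bits=111111
Not inserted: ant bee cow emu hen koi yak — query each against bits=111111:
query ant: checks bit2=1, bit3=1, bit5=1 (all 1) -> maybe => FALSE POSITIVE
query bee: checks bit1=1, bit2=1, bit4=1 (all 1) -> maybe => FALSE POSITIVE
query cow: checks bit0=1, bit2=1, bit4=1 (all 1) -> maybe => FALSE POSITIVE
query emu: checks bit1=1, bit5=1 (all 1) -> maybe => FALSE POSITIVE
query hen: checks bit1=1, bit2=1, bit5=1 (all 1) -> maybe => FALSE POSITIVE
query koi: checks bit2=1, bit3=1, bit5=1 (all 1) -> maybe => FALSE POSITIVE
query yak: checks bit2=1, bit3=1 (all 1) -> maybe => FALSE POSITIVE
False positives (alphabetical): ant bee cow emu hen koi yak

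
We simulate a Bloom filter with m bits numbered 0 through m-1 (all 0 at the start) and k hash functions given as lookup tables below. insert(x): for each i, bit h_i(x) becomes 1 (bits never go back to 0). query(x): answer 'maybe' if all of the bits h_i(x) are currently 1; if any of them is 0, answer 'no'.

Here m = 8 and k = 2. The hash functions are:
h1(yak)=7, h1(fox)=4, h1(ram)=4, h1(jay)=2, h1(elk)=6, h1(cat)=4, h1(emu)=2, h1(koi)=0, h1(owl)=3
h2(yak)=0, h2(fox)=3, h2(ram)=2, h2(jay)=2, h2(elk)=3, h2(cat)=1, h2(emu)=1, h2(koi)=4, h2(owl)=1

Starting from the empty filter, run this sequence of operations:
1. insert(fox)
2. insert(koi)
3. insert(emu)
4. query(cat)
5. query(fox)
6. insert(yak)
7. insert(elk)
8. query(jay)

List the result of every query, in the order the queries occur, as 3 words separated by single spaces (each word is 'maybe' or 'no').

Answer: maybe maybe maybe

Derivation:
Start: bits=00000000
Op 1: insert fox -> sets bits 3 4 -> bits=00011000
Op 2: insert koi -> sets bits 0 4 -> bits=10011000
Op 3: insert emu -> sets bits 1 2 -> bits=11111000
Op 4: query cat -> checks bit1=1, bit4=1 (all 1) -> maybe
Op 5: query fox -> checks bit3=1, bit4=1 (all 1) -> maybe
Op 6: insert yak -> sets bits 0 7 -> bits=11111001
Op 7: insert elk -> sets bits 3 6 -> bits=11111011
Op 8: query jay -> checks bit2=1 (all 1) -> maybe
Query results in order: maybe maybe maybe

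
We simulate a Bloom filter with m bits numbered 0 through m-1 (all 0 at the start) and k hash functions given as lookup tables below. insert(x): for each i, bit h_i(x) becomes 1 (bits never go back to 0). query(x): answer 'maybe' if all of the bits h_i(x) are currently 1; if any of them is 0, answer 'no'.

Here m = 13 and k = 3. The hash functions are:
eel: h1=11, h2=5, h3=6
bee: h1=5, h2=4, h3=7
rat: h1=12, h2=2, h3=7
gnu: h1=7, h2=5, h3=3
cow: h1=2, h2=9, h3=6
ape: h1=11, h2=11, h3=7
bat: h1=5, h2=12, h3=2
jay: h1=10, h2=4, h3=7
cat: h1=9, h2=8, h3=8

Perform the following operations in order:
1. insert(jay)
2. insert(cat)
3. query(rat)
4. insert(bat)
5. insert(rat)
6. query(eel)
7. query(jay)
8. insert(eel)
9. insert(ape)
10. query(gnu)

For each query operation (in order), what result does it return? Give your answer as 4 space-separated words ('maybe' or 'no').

Answer: no no maybe no

Derivation:
Start: bits=0000000000000
Op 1: insert jay -> sets bits 4 7 10 -> bits=0000100100100
Op 2: insert cat -> sets bits 8 9 -> bits=0000100111100
Op 3: query rat -> checks bit2=0, bit7=1, bit12=0 (has a 0) -> no
Op 4: insert bat -> sets bits 2 5 12 -> bits=0010110111101
Op 5: insert rat -> sets bits 2 7 12 -> bits=0010110111101
Op 6: query eel -> checks bit5=1, bit6=0, bit11=0 (has a 0) -> no
Op 7: query jay -> checks bit4=1, bit7=1, bit10=1 (all 1) -> maybe
Op 8: insert eel -> sets bits 5 6 11 -> bits=0010111111111
Op 9: insert ape -> sets bits 7 11 -> bits=0010111111111
Op 10: query gnu -> checks bit3=0, bit5=1, bit7=1 (has a 0) -> no
Query results in order: no no maybe no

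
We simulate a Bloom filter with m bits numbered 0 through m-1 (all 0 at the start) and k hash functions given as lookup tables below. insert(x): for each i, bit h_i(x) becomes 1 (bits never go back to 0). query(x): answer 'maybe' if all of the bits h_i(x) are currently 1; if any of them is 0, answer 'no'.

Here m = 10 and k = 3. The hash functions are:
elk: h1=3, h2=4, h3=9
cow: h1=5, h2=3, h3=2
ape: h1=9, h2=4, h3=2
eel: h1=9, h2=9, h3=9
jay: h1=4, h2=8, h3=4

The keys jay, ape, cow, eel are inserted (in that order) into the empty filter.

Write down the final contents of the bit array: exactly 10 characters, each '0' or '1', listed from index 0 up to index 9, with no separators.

Start: bits=0000000000
After insert 'jay': sets bits 4 8 -> bits=0000100010
After insert 'ape': sets bits 2 4 9 -> bits=0010100011
After insert 'cow': sets bits 2 3 5 -> bits=0011110011
After insert 'eel': sets bits 9 -> bits=0011110011

Answer: 0011110011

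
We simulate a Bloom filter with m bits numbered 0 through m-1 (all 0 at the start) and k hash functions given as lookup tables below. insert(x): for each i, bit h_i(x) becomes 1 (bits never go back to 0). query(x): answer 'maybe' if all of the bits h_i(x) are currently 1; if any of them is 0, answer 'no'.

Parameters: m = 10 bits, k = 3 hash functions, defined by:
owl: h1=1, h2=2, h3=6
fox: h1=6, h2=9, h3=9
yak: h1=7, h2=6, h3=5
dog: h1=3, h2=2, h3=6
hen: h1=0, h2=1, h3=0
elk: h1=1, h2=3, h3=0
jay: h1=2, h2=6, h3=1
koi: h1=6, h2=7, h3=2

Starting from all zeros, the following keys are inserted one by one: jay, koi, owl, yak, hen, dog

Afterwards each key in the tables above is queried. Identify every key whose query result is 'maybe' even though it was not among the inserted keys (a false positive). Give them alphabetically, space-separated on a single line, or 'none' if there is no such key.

Start: bits=0000000000
After insert 'jay': sets bits 1 2 6 -> bits=0110001000
After insert 'koi': sets bits 2 6 7 -> bits=0110001100
After insert 'owl': sets bits 1 2 6 -> bits=0110001100
After insert 'yak': sets bits 5 6 7 -> bits=0110011100
After insert 'hen': sets bits 0 1 -> bits=1110011100
After insert 'dog': sets bits 2 3 6 -> bits=1111011100
Not inserted: elk fox — query each against bits=1111011100:
query elk: checks bit0=1, bit1=1, bit3=1 (all 1) -> maybe => FALSE POSITIVE
query fox: checks bit6=1, bit9=0 (has a 0) -> no => not a false positive
False positives (alphabetical): elk

Answer: elk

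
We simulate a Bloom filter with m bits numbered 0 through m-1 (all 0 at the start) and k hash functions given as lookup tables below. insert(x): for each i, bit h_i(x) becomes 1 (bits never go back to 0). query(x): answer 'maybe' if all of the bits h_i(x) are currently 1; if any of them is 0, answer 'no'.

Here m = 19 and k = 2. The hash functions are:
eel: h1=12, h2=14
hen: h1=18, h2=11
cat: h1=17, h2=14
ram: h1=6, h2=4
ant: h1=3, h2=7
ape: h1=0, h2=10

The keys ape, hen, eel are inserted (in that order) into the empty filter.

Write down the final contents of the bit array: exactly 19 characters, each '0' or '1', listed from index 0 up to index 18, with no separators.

Start: bits=0000000000000000000
After insert 'ape': sets bits 0 10 -> bits=1000000000100000000
After insert 'hen': sets bits 11 18 -> bits=1000000000110000001
After insert 'eel': sets bits 12 14 -> bits=1000000000111010001

Answer: 1000000000111010001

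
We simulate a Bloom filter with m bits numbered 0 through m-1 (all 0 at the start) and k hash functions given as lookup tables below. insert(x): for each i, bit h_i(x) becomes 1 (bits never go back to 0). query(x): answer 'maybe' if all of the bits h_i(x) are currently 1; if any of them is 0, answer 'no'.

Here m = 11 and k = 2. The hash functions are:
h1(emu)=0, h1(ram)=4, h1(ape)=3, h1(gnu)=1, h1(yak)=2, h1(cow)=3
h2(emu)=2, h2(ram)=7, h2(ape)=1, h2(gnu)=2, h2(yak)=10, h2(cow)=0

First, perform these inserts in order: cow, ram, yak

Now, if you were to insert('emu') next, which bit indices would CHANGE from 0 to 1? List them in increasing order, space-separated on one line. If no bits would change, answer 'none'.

Answer: none

Derivation:
Start: bits=00000000000
After insert 'cow': sets bits 0 3 -> bits=10010000000
After insert 'ram': sets bits 4 7 -> bits=10011001000
After insert 'yak': sets bits 2 10 -> bits=10111001001
insert 'emu' would touch bits 0 2; currently bit0=1, bit2=1
Bits that are 0 among those (would change 0->1): none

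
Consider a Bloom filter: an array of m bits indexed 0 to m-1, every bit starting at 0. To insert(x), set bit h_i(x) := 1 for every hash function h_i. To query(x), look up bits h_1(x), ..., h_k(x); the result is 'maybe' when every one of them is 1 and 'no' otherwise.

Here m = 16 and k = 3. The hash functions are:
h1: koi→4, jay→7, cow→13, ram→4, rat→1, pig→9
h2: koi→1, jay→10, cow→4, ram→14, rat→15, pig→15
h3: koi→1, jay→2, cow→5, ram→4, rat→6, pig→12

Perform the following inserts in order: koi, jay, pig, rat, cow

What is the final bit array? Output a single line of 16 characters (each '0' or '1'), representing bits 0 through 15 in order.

Answer: 0110111101101101

Derivation:
Start: bits=0000000000000000
After insert 'koi': sets bits 1 4 -> bits=0100100000000000
After insert 'jay': sets bits 2 7 10 -> bits=0110100100100000
After insert 'pig': sets bits 9 12 15 -> bits=0110100101101001
After insert 'rat': sets bits 1 6 15 -> bits=0110101101101001
After insert 'cow': sets bits 4 5 13 -> bits=0110111101101101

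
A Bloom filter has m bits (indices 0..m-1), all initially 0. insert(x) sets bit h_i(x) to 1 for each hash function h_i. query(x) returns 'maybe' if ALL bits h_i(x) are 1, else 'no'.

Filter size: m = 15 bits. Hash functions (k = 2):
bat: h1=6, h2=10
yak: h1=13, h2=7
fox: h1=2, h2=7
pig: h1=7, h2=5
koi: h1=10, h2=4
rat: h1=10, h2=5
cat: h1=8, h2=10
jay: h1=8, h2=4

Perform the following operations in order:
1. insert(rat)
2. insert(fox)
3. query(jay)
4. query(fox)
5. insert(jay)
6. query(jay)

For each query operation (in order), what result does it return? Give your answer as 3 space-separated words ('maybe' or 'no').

Answer: no maybe maybe

Derivation:
Start: bits=000000000000000
Op 1: insert rat -> sets bits 5 10 -> bits=000001000010000
Op 2: insert fox -> sets bits 2 7 -> bits=001001010010000
Op 3: query jay -> checks bit4=0, bit8=0 (has a 0) -> no
Op 4: query fox -> checks bit2=1, bit7=1 (all 1) -> maybe
Op 5: insert jay -> sets bits 4 8 -> bits=001011011010000
Op 6: query jay -> checks bit4=1, bit8=1 (all 1) -> maybe
Query results in order: no maybe maybe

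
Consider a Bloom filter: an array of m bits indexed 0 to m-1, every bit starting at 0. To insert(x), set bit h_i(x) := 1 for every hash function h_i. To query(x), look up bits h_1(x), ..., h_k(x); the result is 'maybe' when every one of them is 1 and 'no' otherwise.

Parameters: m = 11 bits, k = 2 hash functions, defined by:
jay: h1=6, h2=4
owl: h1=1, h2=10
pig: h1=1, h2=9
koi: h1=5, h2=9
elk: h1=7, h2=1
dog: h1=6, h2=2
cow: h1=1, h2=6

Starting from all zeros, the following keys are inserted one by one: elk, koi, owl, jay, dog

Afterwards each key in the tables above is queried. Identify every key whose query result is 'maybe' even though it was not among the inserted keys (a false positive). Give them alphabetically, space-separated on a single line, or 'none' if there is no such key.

Answer: cow pig

Derivation:
Start: bits=00000000000
After insert 'elk': sets bits 1 7 -> bits=01000001000
After insert 'koi': sets bits 5 9 -> bits=01000101010
After insert 'owl': sets bits 1 10 -> bits=01000101011
After insert 'jay': sets bits 4 6 -> bits=01001111011
After insert 'dog': sets bits 2 6 -> bits=01101111011
Not inserted: cow pig — query each against bits=01101111011:
query cow: checks bit1=1, bit6=1 (all 1) -> maybe => FALSE POSITIVE
query pig: checks bit1=1, bit9=1 (all 1) -> maybe => FALSE POSITIVE
False positives (alphabetical): cow pig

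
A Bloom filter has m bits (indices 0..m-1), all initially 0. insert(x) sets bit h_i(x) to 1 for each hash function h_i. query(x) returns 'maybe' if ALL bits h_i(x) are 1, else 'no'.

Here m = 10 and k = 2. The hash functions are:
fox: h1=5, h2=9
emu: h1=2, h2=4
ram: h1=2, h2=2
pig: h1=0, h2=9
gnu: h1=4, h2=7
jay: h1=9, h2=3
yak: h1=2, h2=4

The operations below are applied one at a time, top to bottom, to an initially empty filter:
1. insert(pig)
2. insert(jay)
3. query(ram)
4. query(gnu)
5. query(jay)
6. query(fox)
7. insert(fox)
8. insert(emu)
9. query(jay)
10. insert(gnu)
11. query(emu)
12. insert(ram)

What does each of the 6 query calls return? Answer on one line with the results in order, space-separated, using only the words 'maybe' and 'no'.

Answer: no no maybe no maybe maybe

Derivation:
Start: bits=0000000000
Op 1: insert pig -> sets bits 0 9 -> bits=1000000001
Op 2: insert jay -> sets bits 3 9 -> bits=1001000001
Op 3: query ram -> checks bit2=0 (has a 0) -> no
Op 4: query gnu -> checks bit4=0, bit7=0 (has a 0) -> no
Op 5: query jay -> checks bit3=1, bit9=1 (all 1) -> maybe
Op 6: query fox -> checks bit5=0, bit9=1 (has a 0) -> no
Op 7: insert fox -> sets bits 5 9 -> bits=1001010001
Op 8: insert emu -> sets bits 2 4 -> bits=1011110001
Op 9: query jay -> checks bit3=1, bit9=1 (all 1) -> maybe
Op 10: insert gnu -> sets bits 4 7 -> bits=1011110101
Op 11: query emu -> checks bit2=1, bit4=1 (all 1) -> maybe
Op 12: insert ram -> sets bits 2 -> bits=1011110101
Query results in order: no no maybe no maybe maybe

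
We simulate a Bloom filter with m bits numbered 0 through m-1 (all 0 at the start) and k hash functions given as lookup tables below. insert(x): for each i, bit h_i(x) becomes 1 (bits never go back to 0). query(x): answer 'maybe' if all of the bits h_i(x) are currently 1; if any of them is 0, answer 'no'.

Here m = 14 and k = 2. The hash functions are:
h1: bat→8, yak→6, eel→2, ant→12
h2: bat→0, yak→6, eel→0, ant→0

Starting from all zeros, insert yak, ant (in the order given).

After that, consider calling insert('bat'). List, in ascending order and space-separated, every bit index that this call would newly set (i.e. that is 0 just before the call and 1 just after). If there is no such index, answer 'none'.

Start: bits=00000000000000
After insert 'yak': sets bits 6 -> bits=00000010000000
After insert 'ant': sets bits 0 12 -> bits=10000010000010
insert 'bat' would touch bits 0 8; currently bit0=1, bit8=0
Bits that are 0 among those (would change 0->1): 8

Answer: 8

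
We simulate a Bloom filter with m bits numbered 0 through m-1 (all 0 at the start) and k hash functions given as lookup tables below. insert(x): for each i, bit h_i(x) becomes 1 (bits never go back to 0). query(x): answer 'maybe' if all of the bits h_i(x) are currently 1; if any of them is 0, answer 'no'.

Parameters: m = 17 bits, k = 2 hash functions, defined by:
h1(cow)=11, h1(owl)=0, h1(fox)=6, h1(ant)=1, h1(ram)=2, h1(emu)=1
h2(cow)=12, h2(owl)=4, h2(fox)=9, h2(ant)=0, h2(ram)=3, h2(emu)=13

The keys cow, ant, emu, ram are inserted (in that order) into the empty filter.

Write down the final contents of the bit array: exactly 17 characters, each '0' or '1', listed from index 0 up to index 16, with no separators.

Start: bits=00000000000000000
After insert 'cow': sets bits 11 12 -> bits=00000000000110000
After insert 'ant': sets bits 0 1 -> bits=11000000000110000
After insert 'emu': sets bits 1 13 -> bits=11000000000111000
After insert 'ram': sets bits 2 3 -> bits=11110000000111000

Answer: 11110000000111000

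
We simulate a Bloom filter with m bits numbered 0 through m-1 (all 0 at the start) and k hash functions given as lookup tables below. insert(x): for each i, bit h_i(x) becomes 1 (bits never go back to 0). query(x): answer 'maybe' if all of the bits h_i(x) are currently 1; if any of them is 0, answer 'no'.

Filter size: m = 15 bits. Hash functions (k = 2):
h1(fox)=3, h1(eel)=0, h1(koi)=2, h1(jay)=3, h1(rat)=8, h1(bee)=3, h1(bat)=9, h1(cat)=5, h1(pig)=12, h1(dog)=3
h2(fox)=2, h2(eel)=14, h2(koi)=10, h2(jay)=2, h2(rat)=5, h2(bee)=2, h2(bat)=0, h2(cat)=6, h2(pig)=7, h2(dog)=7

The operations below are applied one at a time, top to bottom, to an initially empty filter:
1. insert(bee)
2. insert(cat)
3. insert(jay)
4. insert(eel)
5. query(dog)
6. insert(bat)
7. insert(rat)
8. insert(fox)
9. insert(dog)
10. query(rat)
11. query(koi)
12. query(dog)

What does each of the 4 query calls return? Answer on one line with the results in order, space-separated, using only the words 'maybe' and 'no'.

Start: bits=000000000000000
Op 1: insert bee -> sets bits 2 3 -> bits=001100000000000
Op 2: insert cat -> sets bits 5 6 -> bits=001101100000000
Op 3: insert jay -> sets bits 2 3 -> bits=001101100000000
Op 4: insert eel -> sets bits 0 14 -> bits=101101100000001
Op 5: query dog -> checks bit3=1, bit7=0 (has a 0) -> no
Op 6: insert bat -> sets bits 0 9 -> bits=101101100100001
Op 7: insert rat -> sets bits 5 8 -> bits=101101101100001
Op 8: insert fox -> sets bits 2 3 -> bits=101101101100001
Op 9: insert dog -> sets bits 3 7 -> bits=101101111100001
Op 10: query rat -> checks bit5=1, bit8=1 (all 1) -> maybe
Op 11: query koi -> checks bit2=1, bit10=0 (has a 0) -> no
Op 12: query dog -> checks bit3=1, bit7=1 (all 1) -> maybe
Query results in order: no maybe no maybe

Answer: no maybe no maybe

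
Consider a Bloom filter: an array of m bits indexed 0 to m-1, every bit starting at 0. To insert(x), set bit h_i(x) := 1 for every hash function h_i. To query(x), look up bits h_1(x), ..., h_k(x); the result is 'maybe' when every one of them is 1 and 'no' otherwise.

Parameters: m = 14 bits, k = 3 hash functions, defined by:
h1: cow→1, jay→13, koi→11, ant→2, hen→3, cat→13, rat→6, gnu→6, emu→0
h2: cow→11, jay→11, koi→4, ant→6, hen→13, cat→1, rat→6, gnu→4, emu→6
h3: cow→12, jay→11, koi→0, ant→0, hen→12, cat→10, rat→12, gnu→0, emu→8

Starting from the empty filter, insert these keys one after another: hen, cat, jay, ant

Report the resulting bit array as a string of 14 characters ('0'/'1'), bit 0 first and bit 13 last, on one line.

Answer: 11110010001111

Derivation:
Start: bits=00000000000000
After insert 'hen': sets bits 3 12 13 -> bits=00010000000011
After insert 'cat': sets bits 1 10 13 -> bits=01010000001011
After insert 'jay': sets bits 11 13 -> bits=01010000001111
After insert 'ant': sets bits 0 2 6 -> bits=11110010001111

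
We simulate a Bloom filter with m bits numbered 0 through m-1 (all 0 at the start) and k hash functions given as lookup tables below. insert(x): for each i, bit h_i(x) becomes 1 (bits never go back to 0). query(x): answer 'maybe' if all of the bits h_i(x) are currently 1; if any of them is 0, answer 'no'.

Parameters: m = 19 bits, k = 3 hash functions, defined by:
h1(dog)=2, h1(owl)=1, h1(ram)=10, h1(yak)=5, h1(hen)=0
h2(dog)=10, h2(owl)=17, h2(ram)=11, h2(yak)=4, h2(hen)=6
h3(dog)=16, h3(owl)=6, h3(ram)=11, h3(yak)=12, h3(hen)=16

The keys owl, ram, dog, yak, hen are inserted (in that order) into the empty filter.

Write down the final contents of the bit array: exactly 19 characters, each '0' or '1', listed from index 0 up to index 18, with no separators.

Start: bits=0000000000000000000
After insert 'owl': sets bits 1 6 17 -> bits=0100001000000000010
After insert 'ram': sets bits 10 11 -> bits=0100001000110000010
After insert 'dog': sets bits 2 10 16 -> bits=0110001000110000110
After insert 'yak': sets bits 4 5 12 -> bits=0110111000111000110
After insert 'hen': sets bits 0 6 16 -> bits=1110111000111000110

Answer: 1110111000111000110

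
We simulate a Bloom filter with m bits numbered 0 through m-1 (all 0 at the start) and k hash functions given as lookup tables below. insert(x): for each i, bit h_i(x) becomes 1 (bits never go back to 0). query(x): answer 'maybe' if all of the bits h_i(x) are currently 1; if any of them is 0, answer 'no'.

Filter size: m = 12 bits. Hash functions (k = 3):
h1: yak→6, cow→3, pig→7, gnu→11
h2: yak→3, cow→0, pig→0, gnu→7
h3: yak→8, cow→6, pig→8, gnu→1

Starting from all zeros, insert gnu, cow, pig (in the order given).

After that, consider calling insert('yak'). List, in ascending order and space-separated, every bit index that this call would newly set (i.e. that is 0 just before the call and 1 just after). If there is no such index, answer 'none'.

Start: bits=000000000000
After insert 'gnu': sets bits 1 7 11 -> bits=010000010001
After insert 'cow': sets bits 0 3 6 -> bits=110100110001
After insert 'pig': sets bits 0 7 8 -> bits=110100111001
insert 'yak' would touch bits 3 6 8; currently bit3=1, bit6=1, bit8=1
Bits that are 0 among those (would change 0->1): none

Answer: none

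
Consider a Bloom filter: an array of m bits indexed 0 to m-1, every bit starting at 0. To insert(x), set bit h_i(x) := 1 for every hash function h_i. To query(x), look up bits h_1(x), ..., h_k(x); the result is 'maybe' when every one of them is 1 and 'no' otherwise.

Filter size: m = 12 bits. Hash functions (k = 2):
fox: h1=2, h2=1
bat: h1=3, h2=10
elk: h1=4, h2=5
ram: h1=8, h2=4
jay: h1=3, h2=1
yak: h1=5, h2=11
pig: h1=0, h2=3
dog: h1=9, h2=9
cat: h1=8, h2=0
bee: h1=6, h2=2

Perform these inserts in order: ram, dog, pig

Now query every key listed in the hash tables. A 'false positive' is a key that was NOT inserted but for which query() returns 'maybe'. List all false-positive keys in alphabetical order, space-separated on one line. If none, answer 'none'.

Start: bits=000000000000
After insert 'ram': sets bits 4 8 -> bits=000010001000
After insert 'dog': sets bits 9 -> bits=000010001100
After insert 'pig': sets bits 0 3 -> bits=100110001100
Not inserted: bat bee cat elk fox jay yak — query each against bits=100110001100:
query bat: checks bit3=1, bit10=0 (has a 0) -> no => not a false positive
query bee: checks bit2=0, bit6=0 (has a 0) -> no => not a false positive
query cat: checks bit0=1, bit8=1 (all 1) -> maybe => FALSE POSITIVE
query elk: checks bit4=1, bit5=0 (has a 0) -> no => not a false positive
query fox: checks bit1=0, bit2=0 (has a 0) -> no => not a false positive
query jay: checks bit1=0, bit3=1 (has a 0) -> no => not a false positive
query yak: checks bit5=0, bit11=0 (has a 0) -> no => not a false positive
False positives (alphabetical): cat

Answer: cat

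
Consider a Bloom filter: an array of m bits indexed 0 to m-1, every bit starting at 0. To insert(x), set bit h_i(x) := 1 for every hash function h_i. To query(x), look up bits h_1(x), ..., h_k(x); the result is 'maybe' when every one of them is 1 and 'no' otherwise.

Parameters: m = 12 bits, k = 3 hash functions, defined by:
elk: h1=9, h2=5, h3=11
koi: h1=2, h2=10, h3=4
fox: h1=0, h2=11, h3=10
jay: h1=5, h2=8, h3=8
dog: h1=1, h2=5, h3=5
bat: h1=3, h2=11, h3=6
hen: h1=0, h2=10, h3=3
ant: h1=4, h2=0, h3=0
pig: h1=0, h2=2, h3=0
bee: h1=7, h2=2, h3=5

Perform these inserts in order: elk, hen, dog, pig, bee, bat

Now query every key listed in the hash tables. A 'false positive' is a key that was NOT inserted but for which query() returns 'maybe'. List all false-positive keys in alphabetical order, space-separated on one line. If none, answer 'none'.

Start: bits=000000000000
After insert 'elk': sets bits 5 9 11 -> bits=000001000101
After insert 'hen': sets bits 0 3 10 -> bits=100101000111
After insert 'dog': sets bits 1 5 -> bits=110101000111
After insert 'pig': sets bits 0 2 -> bits=111101000111
After insert 'bee': sets bits 2 5 7 -> bits=111101010111
After insert 'bat': sets bits 3 6 11 -> bits=111101110111
Not inserted: ant fox jay koi — query each against bits=111101110111:
query ant: checks bit0=1, bit4=0 (has a 0) -> no => not a false positive
query fox: checks bit0=1, bit10=1, bit11=1 (all 1) -> maybe => FALSE POSITIVE
query jay: checks bit5=1, bit8=0 (has a 0) -> no => not a false positive
query koi: checks bit2=1, bit4=0, bit10=1 (has a 0) -> no => not a false positive
False positives (alphabetical): fox

Answer: fox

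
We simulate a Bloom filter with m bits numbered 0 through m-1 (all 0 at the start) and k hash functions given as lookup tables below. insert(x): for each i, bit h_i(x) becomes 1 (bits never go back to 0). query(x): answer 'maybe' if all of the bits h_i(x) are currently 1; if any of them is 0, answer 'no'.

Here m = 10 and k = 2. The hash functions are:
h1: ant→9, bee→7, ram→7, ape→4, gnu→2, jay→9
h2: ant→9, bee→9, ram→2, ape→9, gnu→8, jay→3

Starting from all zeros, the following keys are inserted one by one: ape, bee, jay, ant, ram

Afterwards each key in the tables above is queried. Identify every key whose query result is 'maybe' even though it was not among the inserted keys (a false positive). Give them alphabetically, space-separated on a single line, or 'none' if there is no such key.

Start: bits=0000000000
After insert 'ape': sets bits 4 9 -> bits=0000100001
After insert 'bee': sets bits 7 9 -> bits=0000100101
After insert 'jay': sets bits 3 9 -> bits=0001100101
After insert 'ant': sets bits 9 -> bits=0001100101
After insert 'ram': sets bits 2 7 -> bits=0011100101
Not inserted: gnu — query each against bits=0011100101:
query gnu: checks bit2=1, bit8=0 (has a 0) -> no => not a false positive
False positives (alphabetical): none

Answer: none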